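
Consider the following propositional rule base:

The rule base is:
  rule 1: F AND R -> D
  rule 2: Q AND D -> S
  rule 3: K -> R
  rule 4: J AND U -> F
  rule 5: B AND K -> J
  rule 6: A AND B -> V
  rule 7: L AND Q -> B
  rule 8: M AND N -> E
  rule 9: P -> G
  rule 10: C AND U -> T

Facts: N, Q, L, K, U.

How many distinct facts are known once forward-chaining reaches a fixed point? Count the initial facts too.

11

Round 1 — rule 3, rule 7, derive R, B.
Round 2 — rule 5, derive J.
Round 3 — rule 4, derive F.
Round 4 — rule 1, derive D.
Round 5 — rule 2, derive S.
Closure: {B, D, F, J, K, L, N, Q, R, S, U} — 11 facts.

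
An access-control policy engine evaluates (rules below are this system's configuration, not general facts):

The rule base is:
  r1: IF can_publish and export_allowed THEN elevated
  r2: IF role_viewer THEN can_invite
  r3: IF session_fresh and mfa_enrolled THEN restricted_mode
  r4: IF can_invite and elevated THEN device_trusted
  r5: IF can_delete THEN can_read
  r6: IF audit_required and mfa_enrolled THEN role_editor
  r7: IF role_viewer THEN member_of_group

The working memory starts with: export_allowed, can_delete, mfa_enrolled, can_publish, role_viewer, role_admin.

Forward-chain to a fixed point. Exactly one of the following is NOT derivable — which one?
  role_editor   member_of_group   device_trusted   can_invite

Round 1: r1 [IF can_publish and export_allowed THEN elevated]; r2 [IF role_viewer THEN can_invite]; r5 [IF can_delete THEN can_read]; r7 [IF role_viewer THEN member_of_group]. Adds elevated, can_invite, can_read, member_of_group.
Round 2: r4 [IF can_invite and elevated THEN device_trusted]. Adds device_trusted.
Derived: device_trusted (round 2), member_of_group (round 1), can_invite (round 1). role_editor never appears in any round.

role_editor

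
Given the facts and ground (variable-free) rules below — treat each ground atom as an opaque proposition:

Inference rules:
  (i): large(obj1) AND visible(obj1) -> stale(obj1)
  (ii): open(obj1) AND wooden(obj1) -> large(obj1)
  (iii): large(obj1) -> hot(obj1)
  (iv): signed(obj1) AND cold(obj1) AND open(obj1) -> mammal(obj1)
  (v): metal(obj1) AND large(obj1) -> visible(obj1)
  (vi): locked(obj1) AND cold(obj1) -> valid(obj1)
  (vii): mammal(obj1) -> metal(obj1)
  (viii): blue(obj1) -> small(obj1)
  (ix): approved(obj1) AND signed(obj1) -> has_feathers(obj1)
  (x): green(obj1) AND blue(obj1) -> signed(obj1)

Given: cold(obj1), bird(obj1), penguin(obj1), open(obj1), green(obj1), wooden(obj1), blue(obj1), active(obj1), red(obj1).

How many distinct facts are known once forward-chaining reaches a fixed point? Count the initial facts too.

17

[1] (ii) [open(obj1) AND wooden(obj1) -> large(obj1)]; (viii) [blue(obj1) -> small(obj1)]; (x) [green(obj1) AND blue(obj1) -> signed(obj1)]. ⇒ new: large(obj1), small(obj1), signed(obj1).
[2] (iii) [large(obj1) -> hot(obj1)]; (iv) [signed(obj1) AND cold(obj1) AND open(obj1) -> mammal(obj1)]. ⇒ new: hot(obj1), mammal(obj1).
[3] (vii) [mammal(obj1) -> metal(obj1)]. ⇒ new: metal(obj1).
[4] (v) [metal(obj1) AND large(obj1) -> visible(obj1)]. ⇒ new: visible(obj1).
[5] (i) [large(obj1) AND visible(obj1) -> stale(obj1)]. ⇒ new: stale(obj1).
Closure: {active(obj1), bird(obj1), blue(obj1), cold(obj1), green(obj1), hot(obj1), large(obj1), mammal(obj1), metal(obj1), open(obj1), penguin(obj1), red(obj1), signed(obj1), small(obj1), stale(obj1), visible(obj1), wooden(obj1)} — 17 facts.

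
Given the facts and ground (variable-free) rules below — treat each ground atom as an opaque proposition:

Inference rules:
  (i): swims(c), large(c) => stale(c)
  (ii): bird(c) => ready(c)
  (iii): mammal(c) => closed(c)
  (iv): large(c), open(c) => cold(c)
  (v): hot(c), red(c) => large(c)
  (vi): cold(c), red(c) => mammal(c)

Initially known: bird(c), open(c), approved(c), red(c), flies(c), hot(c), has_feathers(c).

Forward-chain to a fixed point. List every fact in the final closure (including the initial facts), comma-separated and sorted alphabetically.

approved(c), bird(c), closed(c), cold(c), flies(c), has_feathers(c), hot(c), large(c), mammal(c), open(c), ready(c), red(c)

[1] (ii) [bird(c) => ready(c)]; (v) [hot(c), red(c) => large(c)]. ⇒ new: ready(c), large(c).
[2] (iv) [large(c), open(c) => cold(c)]. ⇒ new: cold(c).
[3] (vi) [cold(c), red(c) => mammal(c)]. ⇒ new: mammal(c).
[4] (iii) [mammal(c) => closed(c)]. ⇒ new: closed(c).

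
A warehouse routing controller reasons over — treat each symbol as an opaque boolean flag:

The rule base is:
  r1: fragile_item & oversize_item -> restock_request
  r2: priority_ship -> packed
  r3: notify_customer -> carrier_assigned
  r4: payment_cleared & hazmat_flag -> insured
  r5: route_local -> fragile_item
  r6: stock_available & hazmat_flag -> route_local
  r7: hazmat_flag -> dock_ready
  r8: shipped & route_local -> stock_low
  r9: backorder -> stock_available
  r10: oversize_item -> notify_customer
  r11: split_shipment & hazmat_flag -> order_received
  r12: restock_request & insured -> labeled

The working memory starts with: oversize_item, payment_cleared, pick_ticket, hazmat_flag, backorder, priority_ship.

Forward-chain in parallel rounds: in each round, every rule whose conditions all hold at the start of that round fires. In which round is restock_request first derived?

Round 1: r2 [priority_ship -> packed]; r4 [payment_cleared & hazmat_flag -> insured]; r7 [hazmat_flag -> dock_ready]; r9 [backorder -> stock_available]; r10 [oversize_item -> notify_customer]. Adds packed, insured, dock_ready, stock_available, notify_customer.
Round 2: r3 [notify_customer -> carrier_assigned]; r6 [stock_available & hazmat_flag -> route_local]. Adds carrier_assigned, route_local.
Round 3: r5 [route_local -> fragile_item]. Adds fragile_item.
Round 4: r1 [fragile_item & oversize_item -> restock_request]. Adds restock_request.
restock_request first appears in round 4.

4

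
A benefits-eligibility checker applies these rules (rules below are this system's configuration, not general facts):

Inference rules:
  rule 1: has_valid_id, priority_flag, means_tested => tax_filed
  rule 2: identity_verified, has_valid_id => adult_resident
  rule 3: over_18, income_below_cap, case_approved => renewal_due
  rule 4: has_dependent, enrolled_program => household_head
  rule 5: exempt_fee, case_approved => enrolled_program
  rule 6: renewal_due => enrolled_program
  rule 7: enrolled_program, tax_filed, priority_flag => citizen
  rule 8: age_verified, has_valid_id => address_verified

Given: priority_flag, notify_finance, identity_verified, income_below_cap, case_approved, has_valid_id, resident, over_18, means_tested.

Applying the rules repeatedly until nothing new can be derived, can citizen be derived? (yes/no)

Round 1: rule 1 [has_valid_id, priority_flag, means_tested => tax_filed]; rule 2 [identity_verified, has_valid_id => adult_resident]; rule 3 [over_18, income_below_cap, case_approved => renewal_due]. New: tax_filed, adult_resident, renewal_due.
Round 2: rule 6 [renewal_due => enrolled_program]. New: enrolled_program.
Round 3: rule 7 [enrolled_program, tax_filed, priority_flag => citizen]. New: citizen.
citizen appears in round 3, so it is derivable.

yes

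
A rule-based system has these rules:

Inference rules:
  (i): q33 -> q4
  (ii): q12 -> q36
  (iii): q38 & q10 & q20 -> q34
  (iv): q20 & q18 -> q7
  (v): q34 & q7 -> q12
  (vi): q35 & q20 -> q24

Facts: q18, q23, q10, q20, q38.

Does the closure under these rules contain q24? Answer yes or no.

no

Round 1: (iii) [q38 & q10 & q20 -> q34]; (iv) [q20 & q18 -> q7]. Adds q34, q7.
Round 2: (v) [q34 & q7 -> q12]. Adds q12.
Round 3: (ii) [q12 -> q36]. Adds q36.
Fixed point reached. q24 is concluded only by (vi); (vi) needs q35 (never derived).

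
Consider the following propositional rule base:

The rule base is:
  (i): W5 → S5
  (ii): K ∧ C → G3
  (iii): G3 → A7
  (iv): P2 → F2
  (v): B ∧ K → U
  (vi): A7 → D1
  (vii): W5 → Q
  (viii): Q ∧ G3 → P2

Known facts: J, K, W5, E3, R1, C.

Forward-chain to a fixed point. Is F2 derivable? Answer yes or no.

Round 1: (i) [W5 → S5]; (ii) [K ∧ C → G3]; (vii) [W5 → Q]. New: S5, G3, Q.
Round 2: (iii) [G3 → A7]; (viii) [Q ∧ G3 → P2]. New: A7, P2.
Round 3: (iv) [P2 → F2]; (vi) [A7 → D1]. New: F2, D1.
F2 appears in round 3, so it is derivable.

yes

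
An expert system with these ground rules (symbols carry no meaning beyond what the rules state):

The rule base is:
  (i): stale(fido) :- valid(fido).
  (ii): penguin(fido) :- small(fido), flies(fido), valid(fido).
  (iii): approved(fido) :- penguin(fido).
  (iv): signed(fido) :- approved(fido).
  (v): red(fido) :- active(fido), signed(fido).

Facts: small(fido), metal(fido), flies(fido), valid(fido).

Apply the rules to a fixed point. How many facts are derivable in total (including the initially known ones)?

8

[1] (i) [stale(fido) :- valid(fido).]; (ii) [penguin(fido) :- small(fido), flies(fido), valid(fido).]. ⇒ new: stale(fido), penguin(fido).
[2] (iii) [approved(fido) :- penguin(fido).]. ⇒ new: approved(fido).
[3] (iv) [signed(fido) :- approved(fido).]. ⇒ new: signed(fido).
Closure: {approved(fido), flies(fido), metal(fido), penguin(fido), signed(fido), small(fido), stale(fido), valid(fido)} — 8 facts.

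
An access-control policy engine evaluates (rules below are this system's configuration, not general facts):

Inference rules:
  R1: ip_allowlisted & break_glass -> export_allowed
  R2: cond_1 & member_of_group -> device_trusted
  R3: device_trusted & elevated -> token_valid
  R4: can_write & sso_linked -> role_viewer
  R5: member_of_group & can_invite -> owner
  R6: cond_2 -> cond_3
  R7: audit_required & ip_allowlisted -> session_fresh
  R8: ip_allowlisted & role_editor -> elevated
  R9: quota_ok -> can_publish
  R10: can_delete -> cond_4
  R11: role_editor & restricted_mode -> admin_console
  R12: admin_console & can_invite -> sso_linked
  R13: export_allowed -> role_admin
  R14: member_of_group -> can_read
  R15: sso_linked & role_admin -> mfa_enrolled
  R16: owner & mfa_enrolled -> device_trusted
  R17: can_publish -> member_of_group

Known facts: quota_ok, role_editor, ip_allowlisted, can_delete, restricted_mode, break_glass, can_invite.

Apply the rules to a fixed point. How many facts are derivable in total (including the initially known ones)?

Round 1 fires R1, R8, R9, R10, R11, giving export_allowed, elevated, can_publish, cond_4, admin_console.
Round 2 fires R12, R13, R17, giving sso_linked, role_admin, member_of_group.
Round 3 fires R5, R14, R15, giving owner, can_read, mfa_enrolled.
Round 4 fires R16, giving device_trusted.
Round 5 fires R3, giving token_valid.
Closure: {admin_console, break_glass, can_delete, can_invite, can_publish, can_read, cond_4, device_trusted, elevated, export_allowed, ip_allowlisted, member_of_group, mfa_enrolled, owner, quota_ok, restricted_mode, role_admin, role_editor, sso_linked, token_valid} — 20 facts.

20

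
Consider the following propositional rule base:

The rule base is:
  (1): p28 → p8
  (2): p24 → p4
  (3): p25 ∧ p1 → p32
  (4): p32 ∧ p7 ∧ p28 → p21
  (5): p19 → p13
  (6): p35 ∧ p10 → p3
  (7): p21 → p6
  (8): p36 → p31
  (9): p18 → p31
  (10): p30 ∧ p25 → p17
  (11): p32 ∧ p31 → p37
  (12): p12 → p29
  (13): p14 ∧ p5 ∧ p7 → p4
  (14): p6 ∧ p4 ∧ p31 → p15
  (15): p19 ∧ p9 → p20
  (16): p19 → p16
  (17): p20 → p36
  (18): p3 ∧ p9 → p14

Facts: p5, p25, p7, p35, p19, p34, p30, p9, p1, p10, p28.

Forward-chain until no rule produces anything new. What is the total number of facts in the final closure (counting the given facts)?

26

[1] (1) [p28 → p8]; (3) [p25 ∧ p1 → p32]; (5) [p19 → p13]; (6) [p35 ∧ p10 → p3]; (10) [p30 ∧ p25 → p17]; (15) [p19 ∧ p9 → p20]; (16) [p19 → p16]. ⇒ new: p8, p32, p13, p3, p17, p20, p16.
[2] (4) [p32 ∧ p7 ∧ p28 → p21]; (17) [p20 → p36]; (18) [p3 ∧ p9 → p14]. ⇒ new: p21, p36, p14.
[3] (7) [p21 → p6]; (8) [p36 → p31]; (13) [p14 ∧ p5 ∧ p7 → p4]. ⇒ new: p6, p31, p4.
[4] (11) [p32 ∧ p31 → p37]; (14) [p6 ∧ p4 ∧ p31 → p15]. ⇒ new: p37, p15.
Closure: {p1, p10, p13, p14, p15, p16, p17, p19, p20, p21, p25, p28, p3, p30, p31, p32, p34, p35, p36, p37, p4, p5, p6, p7, p8, p9} — 26 facts.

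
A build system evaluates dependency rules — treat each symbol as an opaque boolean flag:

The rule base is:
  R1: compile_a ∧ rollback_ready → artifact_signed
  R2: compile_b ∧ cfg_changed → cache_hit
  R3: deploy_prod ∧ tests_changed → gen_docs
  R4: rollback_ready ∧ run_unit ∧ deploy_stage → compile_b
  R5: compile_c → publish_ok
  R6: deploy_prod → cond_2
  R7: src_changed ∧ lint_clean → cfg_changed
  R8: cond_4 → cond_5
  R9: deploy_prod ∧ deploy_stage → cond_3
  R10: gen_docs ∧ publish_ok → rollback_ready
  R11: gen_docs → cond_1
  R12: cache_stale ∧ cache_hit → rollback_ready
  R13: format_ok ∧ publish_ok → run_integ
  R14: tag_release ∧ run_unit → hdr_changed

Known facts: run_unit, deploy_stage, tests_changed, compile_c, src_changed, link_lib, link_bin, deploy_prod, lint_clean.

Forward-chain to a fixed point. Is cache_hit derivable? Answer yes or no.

Round 1 fires R3, R5, R6, R7, R9, giving gen_docs, publish_ok, cond_2, cfg_changed, cond_3.
Round 2 fires R10, R11, giving rollback_ready, cond_1.
Round 3 fires R4, giving compile_b.
Round 4 fires R2, giving cache_hit.
cache_hit appears in round 4, so it is derivable.

yes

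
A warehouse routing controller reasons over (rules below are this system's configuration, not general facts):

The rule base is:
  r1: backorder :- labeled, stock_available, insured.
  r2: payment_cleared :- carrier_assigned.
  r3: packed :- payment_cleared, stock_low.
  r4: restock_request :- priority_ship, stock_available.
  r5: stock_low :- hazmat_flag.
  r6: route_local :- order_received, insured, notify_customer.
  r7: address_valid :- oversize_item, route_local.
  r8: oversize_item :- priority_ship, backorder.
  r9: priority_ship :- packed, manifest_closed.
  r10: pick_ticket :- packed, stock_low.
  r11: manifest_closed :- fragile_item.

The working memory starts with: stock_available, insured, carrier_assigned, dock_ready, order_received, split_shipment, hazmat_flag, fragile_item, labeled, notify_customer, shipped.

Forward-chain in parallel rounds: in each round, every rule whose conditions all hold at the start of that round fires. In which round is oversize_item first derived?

Round 1 — r1, r2, r5, r6, r11, derive backorder, payment_cleared, stock_low, route_local, manifest_closed.
Round 2 — r3, derive packed.
Round 3 — r9, r10, derive priority_ship, pick_ticket.
Round 4 — r4, r8, derive restock_request, oversize_item.
oversize_item first appears in round 4.

4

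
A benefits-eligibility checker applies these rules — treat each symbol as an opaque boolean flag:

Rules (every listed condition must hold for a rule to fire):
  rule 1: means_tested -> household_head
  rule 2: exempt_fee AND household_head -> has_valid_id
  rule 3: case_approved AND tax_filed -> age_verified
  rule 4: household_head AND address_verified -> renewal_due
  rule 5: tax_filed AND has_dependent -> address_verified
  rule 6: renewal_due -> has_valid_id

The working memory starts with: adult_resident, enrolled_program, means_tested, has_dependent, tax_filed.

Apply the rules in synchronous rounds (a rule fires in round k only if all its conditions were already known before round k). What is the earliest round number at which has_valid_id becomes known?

3

[1] rule 1 [means_tested -> household_head]; rule 5 [tax_filed AND has_dependent -> address_verified]. ⇒ new: household_head, address_verified.
[2] rule 4 [household_head AND address_verified -> renewal_due]. ⇒ new: renewal_due.
[3] rule 6 [renewal_due -> has_valid_id]. ⇒ new: has_valid_id.
has_valid_id first appears in round 3.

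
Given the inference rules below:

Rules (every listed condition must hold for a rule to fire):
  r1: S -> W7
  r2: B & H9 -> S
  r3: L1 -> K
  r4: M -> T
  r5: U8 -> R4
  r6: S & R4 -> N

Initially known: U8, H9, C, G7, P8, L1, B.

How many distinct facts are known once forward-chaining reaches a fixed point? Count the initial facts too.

Round 1 — r2, r3, r5, derive S, K, R4.
Round 2 — r1, r6, derive W7, N.
Closure: {B, C, G7, H9, K, L1, N, P8, R4, S, U8, W7} — 12 facts.

12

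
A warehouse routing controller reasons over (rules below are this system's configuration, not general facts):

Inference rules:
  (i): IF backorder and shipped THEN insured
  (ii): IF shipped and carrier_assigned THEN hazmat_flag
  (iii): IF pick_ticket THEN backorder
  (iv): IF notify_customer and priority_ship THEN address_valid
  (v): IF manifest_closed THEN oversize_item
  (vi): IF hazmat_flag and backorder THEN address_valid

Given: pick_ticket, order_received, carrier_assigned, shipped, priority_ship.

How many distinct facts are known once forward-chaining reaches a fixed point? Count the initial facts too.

Round 1 fires (ii), (iii), giving hazmat_flag, backorder.
Round 2 fires (i), (vi), giving insured, address_valid.
Closure: {address_valid, backorder, carrier_assigned, hazmat_flag, insured, order_received, pick_ticket, priority_ship, shipped} — 9 facts.

9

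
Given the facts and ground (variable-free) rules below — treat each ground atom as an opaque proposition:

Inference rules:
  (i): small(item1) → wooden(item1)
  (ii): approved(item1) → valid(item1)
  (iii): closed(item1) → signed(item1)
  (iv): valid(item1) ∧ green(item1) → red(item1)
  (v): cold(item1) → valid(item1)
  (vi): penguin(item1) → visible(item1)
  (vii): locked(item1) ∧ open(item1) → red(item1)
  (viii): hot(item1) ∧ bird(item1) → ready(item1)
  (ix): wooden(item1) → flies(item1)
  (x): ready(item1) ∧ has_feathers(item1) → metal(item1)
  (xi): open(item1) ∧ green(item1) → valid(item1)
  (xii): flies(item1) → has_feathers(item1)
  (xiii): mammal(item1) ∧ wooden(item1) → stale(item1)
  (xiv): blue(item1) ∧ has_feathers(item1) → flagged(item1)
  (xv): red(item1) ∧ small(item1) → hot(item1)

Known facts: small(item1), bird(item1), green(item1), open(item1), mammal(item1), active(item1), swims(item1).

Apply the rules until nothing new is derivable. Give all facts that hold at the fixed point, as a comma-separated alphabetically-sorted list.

Round 1 fires (i), (xi), giving wooden(item1), valid(item1).
Round 2 fires (iv), (ix), (xiii), giving red(item1), flies(item1), stale(item1).
Round 3 fires (xii), (xv), giving has_feathers(item1), hot(item1).
Round 4 fires (viii), giving ready(item1).
Round 5 fires (x), giving metal(item1).

active(item1), bird(item1), flies(item1), green(item1), has_feathers(item1), hot(item1), mammal(item1), metal(item1), open(item1), ready(item1), red(item1), small(item1), stale(item1), swims(item1), valid(item1), wooden(item1)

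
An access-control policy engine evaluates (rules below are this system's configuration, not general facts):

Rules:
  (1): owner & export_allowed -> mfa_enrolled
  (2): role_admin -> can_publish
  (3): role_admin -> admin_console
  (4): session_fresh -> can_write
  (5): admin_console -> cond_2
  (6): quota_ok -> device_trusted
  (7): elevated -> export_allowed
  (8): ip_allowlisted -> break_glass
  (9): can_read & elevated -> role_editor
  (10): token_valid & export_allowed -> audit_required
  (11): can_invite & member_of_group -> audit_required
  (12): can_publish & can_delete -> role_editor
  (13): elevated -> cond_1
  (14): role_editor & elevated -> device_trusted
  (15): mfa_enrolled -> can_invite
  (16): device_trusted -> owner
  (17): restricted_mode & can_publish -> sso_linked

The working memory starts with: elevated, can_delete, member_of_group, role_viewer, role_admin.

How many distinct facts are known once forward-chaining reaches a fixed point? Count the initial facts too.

Round 1 — (2), (3), (7), (13), derive can_publish, admin_console, export_allowed, cond_1.
Round 2 — (5), (12), derive cond_2, role_editor.
Round 3 — (14), derive device_trusted.
Round 4 — (16), derive owner.
Round 5 — (1), derive mfa_enrolled.
Round 6 — (15), derive can_invite.
Round 7 — (11), derive audit_required.
Closure: {admin_console, audit_required, can_delete, can_invite, can_publish, cond_1, cond_2, device_trusted, elevated, export_allowed, member_of_group, mfa_enrolled, owner, role_admin, role_editor, role_viewer} — 16 facts.

16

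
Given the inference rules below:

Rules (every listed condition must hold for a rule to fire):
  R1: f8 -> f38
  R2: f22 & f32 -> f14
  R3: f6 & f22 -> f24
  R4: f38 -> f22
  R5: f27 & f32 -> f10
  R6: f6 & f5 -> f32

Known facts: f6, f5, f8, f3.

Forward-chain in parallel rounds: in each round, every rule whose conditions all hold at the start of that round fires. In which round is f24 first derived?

Round 1 fires R1, R6, giving f38, f32.
Round 2 fires R4, giving f22.
Round 3 fires R2, R3, giving f14, f24.
f24 first appears in round 3.

3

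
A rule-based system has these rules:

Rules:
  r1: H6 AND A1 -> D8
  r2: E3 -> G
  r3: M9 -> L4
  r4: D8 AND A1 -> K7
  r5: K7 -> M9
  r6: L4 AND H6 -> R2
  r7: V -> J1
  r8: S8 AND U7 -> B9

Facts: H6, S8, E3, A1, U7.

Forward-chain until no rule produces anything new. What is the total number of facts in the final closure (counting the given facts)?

Round 1: r1 [H6 AND A1 -> D8]; r2 [E3 -> G]; r8 [S8 AND U7 -> B9]. Adds D8, G, B9.
Round 2: r4 [D8 AND A1 -> K7]. Adds K7.
Round 3: r5 [K7 -> M9]. Adds M9.
Round 4: r3 [M9 -> L4]. Adds L4.
Round 5: r6 [L4 AND H6 -> R2]. Adds R2.
Closure: {A1, B9, D8, E3, G, H6, K7, L4, M9, R2, S8, U7} — 12 facts.

12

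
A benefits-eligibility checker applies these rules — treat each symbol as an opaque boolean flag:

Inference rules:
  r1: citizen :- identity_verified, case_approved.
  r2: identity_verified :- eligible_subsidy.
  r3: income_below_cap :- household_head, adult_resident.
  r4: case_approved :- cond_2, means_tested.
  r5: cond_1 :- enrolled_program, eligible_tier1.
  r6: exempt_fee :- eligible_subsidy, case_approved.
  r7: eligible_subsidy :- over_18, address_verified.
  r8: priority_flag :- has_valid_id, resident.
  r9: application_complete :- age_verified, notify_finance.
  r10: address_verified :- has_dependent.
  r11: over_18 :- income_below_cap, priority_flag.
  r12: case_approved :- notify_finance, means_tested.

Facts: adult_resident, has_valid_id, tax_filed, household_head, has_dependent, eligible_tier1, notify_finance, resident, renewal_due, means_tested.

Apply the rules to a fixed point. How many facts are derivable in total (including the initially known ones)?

19

[1] r3 [income_below_cap :- household_head, adult_resident.]; r8 [priority_flag :- has_valid_id, resident.]; r10 [address_verified :- has_dependent.]; r12 [case_approved :- notify_finance, means_tested.]. ⇒ new: income_below_cap, priority_flag, address_verified, case_approved.
[2] r11 [over_18 :- income_below_cap, priority_flag.]. ⇒ new: over_18.
[3] r7 [eligible_subsidy :- over_18, address_verified.]. ⇒ new: eligible_subsidy.
[4] r2 [identity_verified :- eligible_subsidy.]; r6 [exempt_fee :- eligible_subsidy, case_approved.]. ⇒ new: identity_verified, exempt_fee.
[5] r1 [citizen :- identity_verified, case_approved.]. ⇒ new: citizen.
Closure: {address_verified, adult_resident, case_approved, citizen, eligible_subsidy, eligible_tier1, exempt_fee, has_dependent, has_valid_id, household_head, identity_verified, income_below_cap, means_tested, notify_finance, over_18, priority_flag, renewal_due, resident, tax_filed} — 19 facts.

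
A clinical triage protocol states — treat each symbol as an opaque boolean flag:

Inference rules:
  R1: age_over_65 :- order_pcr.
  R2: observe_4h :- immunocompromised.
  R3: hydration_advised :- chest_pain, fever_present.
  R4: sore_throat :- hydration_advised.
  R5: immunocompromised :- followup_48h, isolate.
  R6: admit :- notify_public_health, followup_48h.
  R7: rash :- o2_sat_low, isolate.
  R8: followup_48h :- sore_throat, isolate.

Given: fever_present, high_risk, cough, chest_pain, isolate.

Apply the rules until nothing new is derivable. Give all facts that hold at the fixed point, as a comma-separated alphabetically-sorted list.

Round 1: R3 [hydration_advised :- chest_pain, fever_present.]. New: hydration_advised.
Round 2: R4 [sore_throat :- hydration_advised.]. New: sore_throat.
Round 3: R8 [followup_48h :- sore_throat, isolate.]. New: followup_48h.
Round 4: R5 [immunocompromised :- followup_48h, isolate.]. New: immunocompromised.
Round 5: R2 [observe_4h :- immunocompromised.]. New: observe_4h.

chest_pain, cough, fever_present, followup_48h, high_risk, hydration_advised, immunocompromised, isolate, observe_4h, sore_throat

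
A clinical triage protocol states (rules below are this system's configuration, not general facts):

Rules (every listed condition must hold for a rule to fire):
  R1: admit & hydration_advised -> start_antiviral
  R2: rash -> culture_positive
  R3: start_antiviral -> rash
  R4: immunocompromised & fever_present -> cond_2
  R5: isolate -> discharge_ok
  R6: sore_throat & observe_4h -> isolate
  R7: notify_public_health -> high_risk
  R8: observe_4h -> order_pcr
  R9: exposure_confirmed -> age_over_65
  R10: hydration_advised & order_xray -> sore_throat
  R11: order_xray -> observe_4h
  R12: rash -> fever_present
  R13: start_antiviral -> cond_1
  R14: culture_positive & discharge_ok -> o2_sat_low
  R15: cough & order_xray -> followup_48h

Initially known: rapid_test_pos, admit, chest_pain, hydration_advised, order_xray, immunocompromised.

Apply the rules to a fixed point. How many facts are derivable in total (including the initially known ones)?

18

[1] R1 [admit & hydration_advised -> start_antiviral]; R10 [hydration_advised & order_xray -> sore_throat]; R11 [order_xray -> observe_4h]. ⇒ new: start_antiviral, sore_throat, observe_4h.
[2] R3 [start_antiviral -> rash]; R6 [sore_throat & observe_4h -> isolate]; R8 [observe_4h -> order_pcr]; R13 [start_antiviral -> cond_1]. ⇒ new: rash, isolate, order_pcr, cond_1.
[3] R2 [rash -> culture_positive]; R5 [isolate -> discharge_ok]; R12 [rash -> fever_present]. ⇒ new: culture_positive, discharge_ok, fever_present.
[4] R4 [immunocompromised & fever_present -> cond_2]; R14 [culture_positive & discharge_ok -> o2_sat_low]. ⇒ new: cond_2, o2_sat_low.
Closure: {admit, chest_pain, cond_1, cond_2, culture_positive, discharge_ok, fever_present, hydration_advised, immunocompromised, isolate, o2_sat_low, observe_4h, order_pcr, order_xray, rapid_test_pos, rash, sore_throat, start_antiviral} — 18 facts.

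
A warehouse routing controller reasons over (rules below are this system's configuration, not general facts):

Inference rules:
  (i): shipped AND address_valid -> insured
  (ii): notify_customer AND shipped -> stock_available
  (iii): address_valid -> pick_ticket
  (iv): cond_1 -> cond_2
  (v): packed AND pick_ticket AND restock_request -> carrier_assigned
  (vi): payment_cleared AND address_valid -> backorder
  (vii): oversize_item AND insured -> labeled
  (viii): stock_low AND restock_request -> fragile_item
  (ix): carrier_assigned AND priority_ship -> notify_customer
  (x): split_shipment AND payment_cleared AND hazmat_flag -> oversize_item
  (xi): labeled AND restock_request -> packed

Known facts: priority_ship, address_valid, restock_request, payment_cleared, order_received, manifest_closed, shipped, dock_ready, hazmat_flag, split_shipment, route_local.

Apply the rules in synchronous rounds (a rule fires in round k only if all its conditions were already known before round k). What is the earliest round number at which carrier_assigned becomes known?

[1] (i) [shipped AND address_valid -> insured]; (iii) [address_valid -> pick_ticket]; (vi) [payment_cleared AND address_valid -> backorder]; (x) [split_shipment AND payment_cleared AND hazmat_flag -> oversize_item]. ⇒ new: insured, pick_ticket, backorder, oversize_item.
[2] (vii) [oversize_item AND insured -> labeled]. ⇒ new: labeled.
[3] (xi) [labeled AND restock_request -> packed]. ⇒ new: packed.
[4] (v) [packed AND pick_ticket AND restock_request -> carrier_assigned]. ⇒ new: carrier_assigned.
carrier_assigned first appears in round 4.

4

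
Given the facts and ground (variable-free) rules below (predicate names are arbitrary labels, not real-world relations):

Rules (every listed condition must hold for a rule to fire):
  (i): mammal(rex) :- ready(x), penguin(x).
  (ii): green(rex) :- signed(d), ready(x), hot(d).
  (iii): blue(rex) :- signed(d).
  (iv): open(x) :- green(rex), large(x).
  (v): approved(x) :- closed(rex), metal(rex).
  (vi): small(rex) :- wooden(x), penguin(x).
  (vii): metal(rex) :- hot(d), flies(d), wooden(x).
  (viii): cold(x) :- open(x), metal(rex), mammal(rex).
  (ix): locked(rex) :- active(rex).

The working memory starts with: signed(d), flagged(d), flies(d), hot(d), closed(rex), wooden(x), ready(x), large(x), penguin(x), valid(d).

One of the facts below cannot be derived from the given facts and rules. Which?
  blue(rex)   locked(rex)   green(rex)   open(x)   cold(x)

locked(rex)

Round 1 fires (i), (ii), (iii), (vi), (vii), giving mammal(rex), green(rex), blue(rex), small(rex), metal(rex).
Round 2 fires (iv), (v), giving open(x), approved(x).
Round 3 fires (viii), giving cold(x).
Derived: green(rex) (round 1), open(x) (round 2), blue(rex) (round 1), cold(x) (round 3). locked(rex) never appears in any round.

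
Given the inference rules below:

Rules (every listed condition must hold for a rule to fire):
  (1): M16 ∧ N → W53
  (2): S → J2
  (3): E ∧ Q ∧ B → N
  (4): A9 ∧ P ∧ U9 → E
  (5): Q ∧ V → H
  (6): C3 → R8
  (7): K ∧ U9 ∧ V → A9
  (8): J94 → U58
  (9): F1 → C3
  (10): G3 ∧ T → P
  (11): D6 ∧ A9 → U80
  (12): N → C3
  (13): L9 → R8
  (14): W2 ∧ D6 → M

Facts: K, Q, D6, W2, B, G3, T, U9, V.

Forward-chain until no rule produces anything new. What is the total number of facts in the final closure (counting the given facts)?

[1] (5) [Q ∧ V → H]; (7) [K ∧ U9 ∧ V → A9]; (10) [G3 ∧ T → P]; (14) [W2 ∧ D6 → M]. ⇒ new: H, A9, P, M.
[2] (4) [A9 ∧ P ∧ U9 → E]; (11) [D6 ∧ A9 → U80]. ⇒ new: E, U80.
[3] (3) [E ∧ Q ∧ B → N]. ⇒ new: N.
[4] (12) [N → C3]. ⇒ new: C3.
[5] (6) [C3 → R8]. ⇒ new: R8.
Closure: {A9, B, C3, D6, E, G3, H, K, M, N, P, Q, R8, T, U80, U9, V, W2} — 18 facts.

18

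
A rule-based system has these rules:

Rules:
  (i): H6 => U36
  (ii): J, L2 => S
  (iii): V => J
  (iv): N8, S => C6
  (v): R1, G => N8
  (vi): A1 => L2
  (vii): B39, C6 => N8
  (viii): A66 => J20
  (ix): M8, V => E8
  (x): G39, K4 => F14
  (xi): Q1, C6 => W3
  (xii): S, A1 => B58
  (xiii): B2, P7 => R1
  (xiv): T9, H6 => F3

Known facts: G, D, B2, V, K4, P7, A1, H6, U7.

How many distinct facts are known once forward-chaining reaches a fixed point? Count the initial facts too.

17

Round 1 — (i), (iii), (vi), (xiii), derive U36, J, L2, R1.
Round 2 — (ii), (v), derive S, N8.
Round 3 — (iv), (xii), derive C6, B58.
Closure: {A1, B2, B58, C6, D, G, H6, J, K4, L2, N8, P7, R1, S, U36, U7, V} — 17 facts.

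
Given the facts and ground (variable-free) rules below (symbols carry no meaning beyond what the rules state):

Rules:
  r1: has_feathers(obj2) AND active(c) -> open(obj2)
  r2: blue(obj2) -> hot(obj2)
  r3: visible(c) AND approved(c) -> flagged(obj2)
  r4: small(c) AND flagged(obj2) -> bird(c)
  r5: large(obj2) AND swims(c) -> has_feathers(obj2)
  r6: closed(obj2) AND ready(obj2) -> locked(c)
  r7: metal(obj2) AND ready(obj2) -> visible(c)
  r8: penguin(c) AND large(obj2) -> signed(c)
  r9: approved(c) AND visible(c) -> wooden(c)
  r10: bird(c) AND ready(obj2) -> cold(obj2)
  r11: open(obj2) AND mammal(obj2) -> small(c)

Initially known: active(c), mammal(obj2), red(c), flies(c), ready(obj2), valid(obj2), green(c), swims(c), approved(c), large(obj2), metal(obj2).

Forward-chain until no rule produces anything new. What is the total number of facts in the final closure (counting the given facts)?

Round 1 — r5, r7, derive has_feathers(obj2), visible(c).
Round 2 — r1, r3, r9, derive open(obj2), flagged(obj2), wooden(c).
Round 3 — r11, derive small(c).
Round 4 — r4, derive bird(c).
Round 5 — r10, derive cold(obj2).
Closure: {active(c), approved(c), bird(c), cold(obj2), flagged(obj2), flies(c), green(c), has_feathers(obj2), large(obj2), mammal(obj2), metal(obj2), open(obj2), ready(obj2), red(c), small(c), swims(c), valid(obj2), visible(c), wooden(c)} — 19 facts.

19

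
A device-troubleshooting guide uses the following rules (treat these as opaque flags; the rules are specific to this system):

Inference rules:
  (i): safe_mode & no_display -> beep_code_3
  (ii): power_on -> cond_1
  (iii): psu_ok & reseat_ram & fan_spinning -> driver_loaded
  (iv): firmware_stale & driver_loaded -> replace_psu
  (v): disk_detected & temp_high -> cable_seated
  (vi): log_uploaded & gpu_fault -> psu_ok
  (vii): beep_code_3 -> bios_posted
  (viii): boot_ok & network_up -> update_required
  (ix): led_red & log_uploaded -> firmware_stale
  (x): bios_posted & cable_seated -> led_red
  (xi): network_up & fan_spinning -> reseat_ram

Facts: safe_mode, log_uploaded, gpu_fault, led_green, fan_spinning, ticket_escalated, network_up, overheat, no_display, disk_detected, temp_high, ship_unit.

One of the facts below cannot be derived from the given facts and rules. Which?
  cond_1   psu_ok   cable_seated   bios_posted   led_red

Round 1 — (i), (v), (vi), (xi), derive beep_code_3, cable_seated, psu_ok, reseat_ram.
Round 2 — (iii), (vii), derive driver_loaded, bios_posted.
Round 3 — (x), derive led_red.
Round 4 — (ix), derive firmware_stale.
Round 5 — (iv), derive replace_psu.
Derived: cable_seated (round 1), led_red (round 3), bios_posted (round 2), psu_ok (round 1). cond_1 never appears in any round.

cond_1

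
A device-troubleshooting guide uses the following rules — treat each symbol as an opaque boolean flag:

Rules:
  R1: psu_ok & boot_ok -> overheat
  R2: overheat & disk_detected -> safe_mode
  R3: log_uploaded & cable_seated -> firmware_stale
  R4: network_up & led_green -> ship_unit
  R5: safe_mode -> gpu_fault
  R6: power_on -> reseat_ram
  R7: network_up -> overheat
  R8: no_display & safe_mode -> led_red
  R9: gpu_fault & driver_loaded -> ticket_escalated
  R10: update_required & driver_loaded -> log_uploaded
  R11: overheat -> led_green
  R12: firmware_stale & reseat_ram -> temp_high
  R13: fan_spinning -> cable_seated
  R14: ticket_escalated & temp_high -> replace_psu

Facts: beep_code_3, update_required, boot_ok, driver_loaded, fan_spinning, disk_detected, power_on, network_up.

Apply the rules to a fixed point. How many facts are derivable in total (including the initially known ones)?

20

Round 1: R6 [power_on -> reseat_ram]; R7 [network_up -> overheat]; R10 [update_required & driver_loaded -> log_uploaded]; R13 [fan_spinning -> cable_seated]. New: reseat_ram, overheat, log_uploaded, cable_seated.
Round 2: R2 [overheat & disk_detected -> safe_mode]; R3 [log_uploaded & cable_seated -> firmware_stale]; R11 [overheat -> led_green]. New: safe_mode, firmware_stale, led_green.
Round 3: R4 [network_up & led_green -> ship_unit]; R5 [safe_mode -> gpu_fault]; R12 [firmware_stale & reseat_ram -> temp_high]. New: ship_unit, gpu_fault, temp_high.
Round 4: R9 [gpu_fault & driver_loaded -> ticket_escalated]. New: ticket_escalated.
Round 5: R14 [ticket_escalated & temp_high -> replace_psu]. New: replace_psu.
Closure: {beep_code_3, boot_ok, cable_seated, disk_detected, driver_loaded, fan_spinning, firmware_stale, gpu_fault, led_green, log_uploaded, network_up, overheat, power_on, replace_psu, reseat_ram, safe_mode, ship_unit, temp_high, ticket_escalated, update_required} — 20 facts.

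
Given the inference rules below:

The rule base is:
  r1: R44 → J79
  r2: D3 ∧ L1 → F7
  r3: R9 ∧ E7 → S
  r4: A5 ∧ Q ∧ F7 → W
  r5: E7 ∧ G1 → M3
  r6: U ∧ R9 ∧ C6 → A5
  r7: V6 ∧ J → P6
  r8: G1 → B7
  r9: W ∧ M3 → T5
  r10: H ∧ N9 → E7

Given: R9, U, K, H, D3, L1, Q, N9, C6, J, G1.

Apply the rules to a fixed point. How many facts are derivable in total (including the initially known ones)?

[1] r2 [D3 ∧ L1 → F7]; r6 [U ∧ R9 ∧ C6 → A5]; r8 [G1 → B7]; r10 [H ∧ N9 → E7]. ⇒ new: F7, A5, B7, E7.
[2] r3 [R9 ∧ E7 → S]; r4 [A5 ∧ Q ∧ F7 → W]; r5 [E7 ∧ G1 → M3]. ⇒ new: S, W, M3.
[3] r9 [W ∧ M3 → T5]. ⇒ new: T5.
Closure: {A5, B7, C6, D3, E7, F7, G1, H, J, K, L1, M3, N9, Q, R9, S, T5, U, W} — 19 facts.

19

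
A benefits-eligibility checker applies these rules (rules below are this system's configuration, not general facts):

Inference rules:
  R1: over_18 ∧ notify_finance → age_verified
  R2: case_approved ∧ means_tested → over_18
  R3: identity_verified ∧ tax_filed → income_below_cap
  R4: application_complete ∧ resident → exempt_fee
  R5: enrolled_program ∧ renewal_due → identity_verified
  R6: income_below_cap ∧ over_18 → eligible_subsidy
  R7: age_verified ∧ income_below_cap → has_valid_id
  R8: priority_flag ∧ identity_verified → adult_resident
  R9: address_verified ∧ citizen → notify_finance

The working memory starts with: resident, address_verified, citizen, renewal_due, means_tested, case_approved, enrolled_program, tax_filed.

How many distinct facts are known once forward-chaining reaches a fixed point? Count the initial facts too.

[1] R2 [case_approved ∧ means_tested → over_18]; R5 [enrolled_program ∧ renewal_due → identity_verified]; R9 [address_verified ∧ citizen → notify_finance]. ⇒ new: over_18, identity_verified, notify_finance.
[2] R1 [over_18 ∧ notify_finance → age_verified]; R3 [identity_verified ∧ tax_filed → income_below_cap]. ⇒ new: age_verified, income_below_cap.
[3] R6 [income_below_cap ∧ over_18 → eligible_subsidy]; R7 [age_verified ∧ income_below_cap → has_valid_id]. ⇒ new: eligible_subsidy, has_valid_id.
Closure: {address_verified, age_verified, case_approved, citizen, eligible_subsidy, enrolled_program, has_valid_id, identity_verified, income_below_cap, means_tested, notify_finance, over_18, renewal_due, resident, tax_filed} — 15 facts.

15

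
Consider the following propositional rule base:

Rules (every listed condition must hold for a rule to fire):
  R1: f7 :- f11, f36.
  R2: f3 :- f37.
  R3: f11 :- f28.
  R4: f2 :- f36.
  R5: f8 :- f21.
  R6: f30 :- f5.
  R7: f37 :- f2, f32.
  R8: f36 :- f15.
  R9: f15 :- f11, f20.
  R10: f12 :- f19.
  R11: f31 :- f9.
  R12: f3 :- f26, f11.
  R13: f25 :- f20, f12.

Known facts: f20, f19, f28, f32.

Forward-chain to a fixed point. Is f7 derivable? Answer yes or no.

Round 1 fires R3, R10, giving f11, f12.
Round 2 fires R9, R13, giving f15, f25.
Round 3 fires R8, giving f36.
Round 4 fires R1, R4, giving f7, f2.
Round 5 fires R7, giving f37.
Round 6 fires R2, giving f3.
f7 appears in round 4, so it is derivable.

yes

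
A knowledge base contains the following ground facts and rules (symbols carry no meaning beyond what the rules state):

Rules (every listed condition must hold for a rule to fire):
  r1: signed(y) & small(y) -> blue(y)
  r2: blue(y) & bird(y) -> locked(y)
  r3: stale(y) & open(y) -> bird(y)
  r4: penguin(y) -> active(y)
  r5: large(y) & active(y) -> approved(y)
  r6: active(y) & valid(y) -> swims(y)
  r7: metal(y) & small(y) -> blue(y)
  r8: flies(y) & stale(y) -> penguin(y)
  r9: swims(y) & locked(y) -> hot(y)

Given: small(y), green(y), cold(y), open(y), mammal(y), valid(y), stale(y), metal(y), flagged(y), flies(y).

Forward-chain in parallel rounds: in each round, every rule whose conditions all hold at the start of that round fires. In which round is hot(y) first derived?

Round 1: r3 [stale(y) & open(y) -> bird(y)]; r7 [metal(y) & small(y) -> blue(y)]; r8 [flies(y) & stale(y) -> penguin(y)]. New: bird(y), blue(y), penguin(y).
Round 2: r2 [blue(y) & bird(y) -> locked(y)]; r4 [penguin(y) -> active(y)]. New: locked(y), active(y).
Round 3: r6 [active(y) & valid(y) -> swims(y)]. New: swims(y).
Round 4: r9 [swims(y) & locked(y) -> hot(y)]. New: hot(y).
hot(y) first appears in round 4.

4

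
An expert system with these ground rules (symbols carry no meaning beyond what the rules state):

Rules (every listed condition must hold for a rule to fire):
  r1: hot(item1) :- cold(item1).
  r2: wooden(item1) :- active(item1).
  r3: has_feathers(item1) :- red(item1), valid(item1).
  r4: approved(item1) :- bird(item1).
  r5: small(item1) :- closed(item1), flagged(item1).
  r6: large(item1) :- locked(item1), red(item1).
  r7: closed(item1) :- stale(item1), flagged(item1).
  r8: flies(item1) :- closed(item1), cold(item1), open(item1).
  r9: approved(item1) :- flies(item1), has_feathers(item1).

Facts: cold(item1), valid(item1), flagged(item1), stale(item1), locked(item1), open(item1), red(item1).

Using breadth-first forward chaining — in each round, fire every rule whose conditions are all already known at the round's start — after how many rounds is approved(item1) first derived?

3

Round 1: r1 [hot(item1) :- cold(item1).]; r3 [has_feathers(item1) :- red(item1), valid(item1).]; r6 [large(item1) :- locked(item1), red(item1).]; r7 [closed(item1) :- stale(item1), flagged(item1).]. New: hot(item1), has_feathers(item1), large(item1), closed(item1).
Round 2: r5 [small(item1) :- closed(item1), flagged(item1).]; r8 [flies(item1) :- closed(item1), cold(item1), open(item1).]. New: small(item1), flies(item1).
Round 3: r9 [approved(item1) :- flies(item1), has_feathers(item1).]. New: approved(item1).
approved(item1) first appears in round 3.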